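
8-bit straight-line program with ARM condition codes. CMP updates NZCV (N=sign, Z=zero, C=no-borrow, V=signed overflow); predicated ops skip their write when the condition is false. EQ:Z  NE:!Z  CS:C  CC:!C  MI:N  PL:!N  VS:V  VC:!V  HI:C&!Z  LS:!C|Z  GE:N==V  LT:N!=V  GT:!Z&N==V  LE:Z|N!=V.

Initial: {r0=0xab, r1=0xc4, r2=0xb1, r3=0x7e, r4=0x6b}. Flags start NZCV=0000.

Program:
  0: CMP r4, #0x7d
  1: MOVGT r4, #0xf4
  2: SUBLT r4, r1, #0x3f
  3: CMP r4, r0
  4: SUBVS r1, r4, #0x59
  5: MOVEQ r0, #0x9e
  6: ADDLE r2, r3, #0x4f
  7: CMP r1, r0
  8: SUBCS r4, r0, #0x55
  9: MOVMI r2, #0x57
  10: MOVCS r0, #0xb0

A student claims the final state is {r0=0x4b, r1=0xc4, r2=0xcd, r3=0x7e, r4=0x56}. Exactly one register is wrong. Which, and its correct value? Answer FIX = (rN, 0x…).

[0] flags=1000 → (cmp)
[1] flags=1000 GT?F → skip
[2] flags=1000 LT?T → r4=0x85
[3] flags=1000 → (cmp)
[4] flags=1000 VS?F → skip
[5] flags=1000 EQ?F → skip
[6] flags=1000 LE?T → r2=0xcd
[7] flags=0010 → (cmp)
[8] flags=0010 CS?T → r4=0x56
[9] flags=0010 MI?F → skip
[10] flags=0010 CS?T → r0=0xb0

FIX = (r0, 0xb0)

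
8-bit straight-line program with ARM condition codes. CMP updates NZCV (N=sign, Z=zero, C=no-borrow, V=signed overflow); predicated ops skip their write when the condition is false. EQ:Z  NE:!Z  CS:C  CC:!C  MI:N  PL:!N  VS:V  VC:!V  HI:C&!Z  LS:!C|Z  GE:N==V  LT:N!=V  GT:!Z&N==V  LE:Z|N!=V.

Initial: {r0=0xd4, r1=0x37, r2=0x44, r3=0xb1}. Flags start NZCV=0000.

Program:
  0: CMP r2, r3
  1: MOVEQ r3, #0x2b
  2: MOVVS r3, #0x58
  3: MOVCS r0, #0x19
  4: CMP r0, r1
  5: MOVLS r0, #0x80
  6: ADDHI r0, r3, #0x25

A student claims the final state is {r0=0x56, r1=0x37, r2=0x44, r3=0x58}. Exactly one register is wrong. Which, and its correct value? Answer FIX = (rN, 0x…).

FIX = (r0, 0x7d)

0: ✓ CMP  NZCV=1001
1: · MOVEQ
2: ✓ MOVVS  r3←0x58
3: · MOVCS
4: ✓ CMP  NZCV=1010
5: · MOVLS
6: ✓ ADDHI  r0←0x7d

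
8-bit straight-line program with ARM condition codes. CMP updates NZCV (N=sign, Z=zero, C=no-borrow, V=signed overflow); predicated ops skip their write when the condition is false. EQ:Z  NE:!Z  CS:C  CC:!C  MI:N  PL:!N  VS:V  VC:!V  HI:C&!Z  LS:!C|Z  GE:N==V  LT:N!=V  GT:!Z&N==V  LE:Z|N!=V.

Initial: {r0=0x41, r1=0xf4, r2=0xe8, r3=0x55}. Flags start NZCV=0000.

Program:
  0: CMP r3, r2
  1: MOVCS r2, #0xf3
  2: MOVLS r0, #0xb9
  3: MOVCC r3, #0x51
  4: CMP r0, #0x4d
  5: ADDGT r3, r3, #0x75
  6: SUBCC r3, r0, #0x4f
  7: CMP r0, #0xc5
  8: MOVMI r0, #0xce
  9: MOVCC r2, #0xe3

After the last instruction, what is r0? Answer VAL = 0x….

VAL = 0xce

[0] flags=0000 → (cmp)
[1] flags=0000 CS?F → skip
[2] flags=0000 LS?T → r0=0xb9
[3] flags=0000 CC?T → r3=0x51
[4] flags=0011 → (cmp)
[5] flags=0011 GT?F → skip
[6] flags=0011 CC?F → skip
[7] flags=1000 → (cmp)
[8] flags=1000 MI?T → r0=0xce
[9] flags=1000 CC?T → r2=0xe3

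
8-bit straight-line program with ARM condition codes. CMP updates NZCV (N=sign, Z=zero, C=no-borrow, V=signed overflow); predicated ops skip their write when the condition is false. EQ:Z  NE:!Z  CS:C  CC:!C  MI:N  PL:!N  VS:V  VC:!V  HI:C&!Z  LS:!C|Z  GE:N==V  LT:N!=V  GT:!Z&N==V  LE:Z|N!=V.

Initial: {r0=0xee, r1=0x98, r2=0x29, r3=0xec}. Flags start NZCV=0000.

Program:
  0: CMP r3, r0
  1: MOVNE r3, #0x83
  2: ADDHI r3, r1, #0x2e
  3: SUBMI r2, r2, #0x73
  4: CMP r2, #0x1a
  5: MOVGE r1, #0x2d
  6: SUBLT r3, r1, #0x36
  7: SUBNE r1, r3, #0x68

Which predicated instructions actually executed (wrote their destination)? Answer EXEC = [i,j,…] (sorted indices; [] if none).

EXEC = [1,3,6,7]

0: ✓ CMP  NZCV=1000
1: ✓ MOVNE  r3←0x83
2: · ADDHI
3: ✓ SUBMI  r2←0xb6
4: ✓ CMP  NZCV=1010
5: · MOVGE
6: ✓ SUBLT  r3←0x62
7: ✓ SUBNE  r1←0xfa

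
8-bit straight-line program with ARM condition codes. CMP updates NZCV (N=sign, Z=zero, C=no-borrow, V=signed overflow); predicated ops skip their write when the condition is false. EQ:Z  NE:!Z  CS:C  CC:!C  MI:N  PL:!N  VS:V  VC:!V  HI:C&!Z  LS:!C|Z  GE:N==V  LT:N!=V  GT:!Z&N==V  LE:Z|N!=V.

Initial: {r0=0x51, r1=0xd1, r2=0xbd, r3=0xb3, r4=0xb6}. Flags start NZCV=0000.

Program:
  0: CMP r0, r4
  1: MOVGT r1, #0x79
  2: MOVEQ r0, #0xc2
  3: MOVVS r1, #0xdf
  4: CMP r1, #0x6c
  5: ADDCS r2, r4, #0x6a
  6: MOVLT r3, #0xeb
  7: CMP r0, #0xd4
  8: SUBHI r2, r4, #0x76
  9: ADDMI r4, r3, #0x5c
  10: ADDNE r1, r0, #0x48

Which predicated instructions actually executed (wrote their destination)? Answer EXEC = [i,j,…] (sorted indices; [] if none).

[0] flags=1001 → (cmp)
[1] flags=1001 GT?T → r1=0x79
[2] flags=1001 EQ?F → skip
[3] flags=1001 VS?T → r1=0xdf
[4] flags=0011 → (cmp)
[5] flags=0011 CS?T → r2=0x20
[6] flags=0011 LT?T → r3=0xeb
[7] flags=0000 → (cmp)
[8] flags=0000 HI?F → skip
[9] flags=0000 MI?F → skip
[10] flags=0000 NE?T → r1=0x99

EXEC = [1,3,5,6,10]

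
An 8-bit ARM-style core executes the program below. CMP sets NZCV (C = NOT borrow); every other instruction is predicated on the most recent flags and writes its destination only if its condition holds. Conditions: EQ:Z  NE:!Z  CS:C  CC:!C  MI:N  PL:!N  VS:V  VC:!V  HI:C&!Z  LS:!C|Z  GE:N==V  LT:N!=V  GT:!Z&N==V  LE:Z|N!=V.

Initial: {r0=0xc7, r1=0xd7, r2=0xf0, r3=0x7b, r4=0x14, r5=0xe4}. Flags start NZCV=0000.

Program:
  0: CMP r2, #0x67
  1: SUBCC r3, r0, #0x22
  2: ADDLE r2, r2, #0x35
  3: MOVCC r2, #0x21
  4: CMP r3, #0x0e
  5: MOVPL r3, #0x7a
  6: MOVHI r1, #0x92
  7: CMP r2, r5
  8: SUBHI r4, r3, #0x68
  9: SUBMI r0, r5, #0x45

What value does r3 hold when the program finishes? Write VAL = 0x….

[0] flags=1010 → (cmp)
[1] flags=1010 CC?F → skip
[2] flags=1010 LE?T → r2=0x25
[3] flags=1010 CC?F → skip
[4] flags=0010 → (cmp)
[5] flags=0010 PL?T → r3=0x7a
[6] flags=0010 HI?T → r1=0x92
[7] flags=0000 → (cmp)
[8] flags=0000 HI?F → skip
[9] flags=0000 MI?F → skip

VAL = 0x7a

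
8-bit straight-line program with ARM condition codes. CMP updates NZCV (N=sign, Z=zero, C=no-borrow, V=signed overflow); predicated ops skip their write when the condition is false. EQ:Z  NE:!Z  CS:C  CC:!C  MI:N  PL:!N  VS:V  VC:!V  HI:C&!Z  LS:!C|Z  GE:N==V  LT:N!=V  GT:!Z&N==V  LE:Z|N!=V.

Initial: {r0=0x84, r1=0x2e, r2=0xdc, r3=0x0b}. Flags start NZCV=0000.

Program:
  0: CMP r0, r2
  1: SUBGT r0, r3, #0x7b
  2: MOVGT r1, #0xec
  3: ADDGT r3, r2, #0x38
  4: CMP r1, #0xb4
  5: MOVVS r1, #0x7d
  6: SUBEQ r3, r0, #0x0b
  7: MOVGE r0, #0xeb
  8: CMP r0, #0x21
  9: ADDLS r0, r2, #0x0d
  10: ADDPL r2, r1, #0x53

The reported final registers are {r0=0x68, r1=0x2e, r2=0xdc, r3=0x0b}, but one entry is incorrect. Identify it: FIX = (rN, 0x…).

FIX = (r0, 0xeb)

[0] flags=1000 → (cmp)
[1] flags=1000 GT?F → skip
[2] flags=1000 GT?F → skip
[3] flags=1000 GT?F → skip
[4] flags=0000 → (cmp)
[5] flags=0000 VS?F → skip
[6] flags=0000 EQ?F → skip
[7] flags=0000 GE?T → r0=0xeb
[8] flags=1010 → (cmp)
[9] flags=1010 LS?F → skip
[10] flags=1010 PL?F → skip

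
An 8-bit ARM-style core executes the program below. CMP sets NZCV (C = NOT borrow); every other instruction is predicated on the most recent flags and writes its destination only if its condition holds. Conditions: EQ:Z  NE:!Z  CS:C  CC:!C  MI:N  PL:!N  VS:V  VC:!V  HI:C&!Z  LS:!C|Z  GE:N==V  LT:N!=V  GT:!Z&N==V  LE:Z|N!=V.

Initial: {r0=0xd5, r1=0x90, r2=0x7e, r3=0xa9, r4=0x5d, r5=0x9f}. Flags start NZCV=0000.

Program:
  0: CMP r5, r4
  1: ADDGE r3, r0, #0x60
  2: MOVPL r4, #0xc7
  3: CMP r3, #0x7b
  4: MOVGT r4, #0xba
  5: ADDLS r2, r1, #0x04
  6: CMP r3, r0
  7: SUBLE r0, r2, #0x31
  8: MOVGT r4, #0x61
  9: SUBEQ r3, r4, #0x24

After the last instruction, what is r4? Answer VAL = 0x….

[0] flags=0011 → (cmp)
[1] flags=0011 GE?F → skip
[2] flags=0011 PL?T → r4=0xc7
[3] flags=0011 → (cmp)
[4] flags=0011 GT?F → skip
[5] flags=0011 LS?F → skip
[6] flags=1000 → (cmp)
[7] flags=1000 LE?T → r0=0x4d
[8] flags=1000 GT?F → skip
[9] flags=1000 EQ?F → skip

VAL = 0xc7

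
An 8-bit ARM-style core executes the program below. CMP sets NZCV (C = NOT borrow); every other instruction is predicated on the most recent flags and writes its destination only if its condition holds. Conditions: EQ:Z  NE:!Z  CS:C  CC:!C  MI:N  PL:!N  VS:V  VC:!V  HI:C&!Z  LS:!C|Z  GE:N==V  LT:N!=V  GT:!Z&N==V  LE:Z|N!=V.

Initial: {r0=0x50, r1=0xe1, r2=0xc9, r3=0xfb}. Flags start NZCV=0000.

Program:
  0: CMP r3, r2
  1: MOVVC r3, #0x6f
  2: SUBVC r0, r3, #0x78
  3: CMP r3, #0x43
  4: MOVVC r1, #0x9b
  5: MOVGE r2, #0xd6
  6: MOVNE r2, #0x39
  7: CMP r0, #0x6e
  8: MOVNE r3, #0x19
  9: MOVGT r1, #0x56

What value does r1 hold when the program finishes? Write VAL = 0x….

VAL = 0x9b

0: ✓ CMP  NZCV=0010
1: ✓ MOVVC  r3←0x6f
2: ✓ SUBVC  r0←0xf7
3: ✓ CMP  NZCV=0010
4: ✓ MOVVC  r1←0x9b
5: ✓ MOVGE  r2←0xd6
6: ✓ MOVNE  r2←0x39
7: ✓ CMP  NZCV=1010
8: ✓ MOVNE  r3←0x19
9: · MOVGT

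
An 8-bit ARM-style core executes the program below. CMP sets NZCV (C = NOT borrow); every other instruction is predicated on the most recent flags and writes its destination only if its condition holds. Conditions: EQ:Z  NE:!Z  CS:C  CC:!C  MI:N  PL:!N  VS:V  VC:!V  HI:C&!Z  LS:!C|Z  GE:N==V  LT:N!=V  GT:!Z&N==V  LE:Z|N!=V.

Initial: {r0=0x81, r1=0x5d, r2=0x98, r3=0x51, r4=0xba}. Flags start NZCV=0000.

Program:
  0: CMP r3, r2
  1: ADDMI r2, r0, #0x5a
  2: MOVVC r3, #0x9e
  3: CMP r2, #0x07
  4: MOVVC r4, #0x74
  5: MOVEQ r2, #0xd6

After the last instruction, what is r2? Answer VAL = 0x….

VAL = 0xdb

[0] flags=1001 → (cmp)
[1] flags=1001 MI?T → r2=0xdb
[2] flags=1001 VC?F → skip
[3] flags=1010 → (cmp)
[4] flags=1010 VC?T → r4=0x74
[5] flags=1010 EQ?F → skip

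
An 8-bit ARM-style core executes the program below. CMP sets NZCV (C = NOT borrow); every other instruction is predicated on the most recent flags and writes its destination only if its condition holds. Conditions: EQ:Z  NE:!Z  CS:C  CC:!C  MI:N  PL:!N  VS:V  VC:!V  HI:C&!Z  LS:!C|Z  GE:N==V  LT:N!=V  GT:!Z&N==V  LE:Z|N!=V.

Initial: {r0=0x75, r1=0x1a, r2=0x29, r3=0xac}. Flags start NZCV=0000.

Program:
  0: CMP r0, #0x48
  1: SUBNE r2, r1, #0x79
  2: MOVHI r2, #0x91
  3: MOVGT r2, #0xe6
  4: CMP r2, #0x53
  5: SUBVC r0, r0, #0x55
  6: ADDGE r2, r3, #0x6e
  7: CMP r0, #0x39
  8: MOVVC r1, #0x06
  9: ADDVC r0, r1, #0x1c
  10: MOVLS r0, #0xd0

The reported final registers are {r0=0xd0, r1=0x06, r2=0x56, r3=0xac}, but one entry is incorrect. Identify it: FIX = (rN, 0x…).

[0] flags=0010 → (cmp)
[1] flags=0010 NE?T → r2=0xa1
[2] flags=0010 HI?T → r2=0x91
[3] flags=0010 GT?T → r2=0xe6
[4] flags=1010 → (cmp)
[5] flags=1010 VC?T → r0=0x20
[6] flags=1010 GE?F → skip
[7] flags=1000 → (cmp)
[8] flags=1000 VC?T → r1=0x06
[9] flags=1000 VC?T → r0=0x22
[10] flags=1000 LS?T → r0=0xd0

FIX = (r2, 0xe6)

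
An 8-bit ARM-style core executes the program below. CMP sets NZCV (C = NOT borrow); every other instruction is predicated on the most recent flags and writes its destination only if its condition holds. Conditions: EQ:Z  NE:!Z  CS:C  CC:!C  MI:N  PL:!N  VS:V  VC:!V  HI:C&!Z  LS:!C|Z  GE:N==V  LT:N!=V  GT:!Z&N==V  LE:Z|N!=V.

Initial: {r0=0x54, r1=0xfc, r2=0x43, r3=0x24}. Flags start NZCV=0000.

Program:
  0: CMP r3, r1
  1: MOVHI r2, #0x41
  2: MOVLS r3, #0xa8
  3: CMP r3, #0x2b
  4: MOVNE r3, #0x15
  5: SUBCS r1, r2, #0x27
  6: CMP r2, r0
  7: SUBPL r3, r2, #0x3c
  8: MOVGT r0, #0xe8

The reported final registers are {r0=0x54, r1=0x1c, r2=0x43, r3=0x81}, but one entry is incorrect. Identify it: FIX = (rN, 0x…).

FIX = (r3, 0x15)

[0] flags=0000 → (cmp)
[1] flags=0000 HI?F → skip
[2] flags=0000 LS?T → r3=0xa8
[3] flags=0011 → (cmp)
[4] flags=0011 NE?T → r3=0x15
[5] flags=0011 CS?T → r1=0x1c
[6] flags=1000 → (cmp)
[7] flags=1000 PL?F → skip
[8] flags=1000 GT?F → skip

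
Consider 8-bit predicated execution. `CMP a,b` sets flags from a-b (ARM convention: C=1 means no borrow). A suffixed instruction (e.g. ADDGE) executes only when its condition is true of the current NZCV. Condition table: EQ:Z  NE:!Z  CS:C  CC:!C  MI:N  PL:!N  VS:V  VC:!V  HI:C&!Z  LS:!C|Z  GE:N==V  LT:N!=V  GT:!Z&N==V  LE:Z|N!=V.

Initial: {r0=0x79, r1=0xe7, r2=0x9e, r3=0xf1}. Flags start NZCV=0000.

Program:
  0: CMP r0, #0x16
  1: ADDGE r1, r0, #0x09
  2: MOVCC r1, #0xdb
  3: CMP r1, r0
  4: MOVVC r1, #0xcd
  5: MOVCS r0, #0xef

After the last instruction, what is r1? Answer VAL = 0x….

VAL = 0x82

0: ✓ CMP  NZCV=0010
1: ✓ ADDGE  r1←0x82
2: · MOVCC
3: ✓ CMP  NZCV=0011
4: · MOVVC
5: ✓ MOVCS  r0←0xef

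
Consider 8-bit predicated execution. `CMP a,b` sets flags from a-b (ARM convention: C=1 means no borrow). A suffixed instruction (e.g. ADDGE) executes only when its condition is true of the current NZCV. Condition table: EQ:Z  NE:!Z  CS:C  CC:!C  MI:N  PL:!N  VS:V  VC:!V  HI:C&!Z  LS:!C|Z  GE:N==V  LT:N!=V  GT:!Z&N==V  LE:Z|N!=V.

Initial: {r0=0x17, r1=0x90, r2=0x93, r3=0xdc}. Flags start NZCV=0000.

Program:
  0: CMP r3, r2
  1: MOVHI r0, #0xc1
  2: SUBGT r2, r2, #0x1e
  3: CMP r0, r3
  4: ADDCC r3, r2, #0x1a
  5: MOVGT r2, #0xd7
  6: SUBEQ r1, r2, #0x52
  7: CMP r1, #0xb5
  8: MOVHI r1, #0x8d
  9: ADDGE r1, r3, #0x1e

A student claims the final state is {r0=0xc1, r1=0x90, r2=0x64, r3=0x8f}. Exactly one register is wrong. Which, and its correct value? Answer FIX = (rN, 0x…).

FIX = (r2, 0x75)

0: ✓ CMP  NZCV=0010
1: ✓ MOVHI  r0←0xc1
2: ✓ SUBGT  r2←0x75
3: ✓ CMP  NZCV=1000
4: ✓ ADDCC  r3←0x8f
5: · MOVGT
6: · SUBEQ
7: ✓ CMP  NZCV=1000
8: · MOVHI
9: · ADDGE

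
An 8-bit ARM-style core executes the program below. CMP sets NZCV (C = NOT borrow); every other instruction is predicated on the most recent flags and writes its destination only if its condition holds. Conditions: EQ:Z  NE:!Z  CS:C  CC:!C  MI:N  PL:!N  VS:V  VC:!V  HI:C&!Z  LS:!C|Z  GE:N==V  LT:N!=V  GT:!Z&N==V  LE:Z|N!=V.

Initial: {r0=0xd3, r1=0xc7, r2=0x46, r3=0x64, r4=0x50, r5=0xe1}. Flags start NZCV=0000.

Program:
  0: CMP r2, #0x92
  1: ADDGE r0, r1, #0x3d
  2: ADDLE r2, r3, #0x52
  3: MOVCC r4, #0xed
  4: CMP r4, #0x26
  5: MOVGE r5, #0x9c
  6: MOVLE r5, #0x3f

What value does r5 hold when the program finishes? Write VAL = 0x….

[0] flags=1001 → (cmp)
[1] flags=1001 GE?T → r0=0x04
[2] flags=1001 LE?F → skip
[3] flags=1001 CC?T → r4=0xed
[4] flags=1010 → (cmp)
[5] flags=1010 GE?F → skip
[6] flags=1010 LE?T → r5=0x3f

VAL = 0x3f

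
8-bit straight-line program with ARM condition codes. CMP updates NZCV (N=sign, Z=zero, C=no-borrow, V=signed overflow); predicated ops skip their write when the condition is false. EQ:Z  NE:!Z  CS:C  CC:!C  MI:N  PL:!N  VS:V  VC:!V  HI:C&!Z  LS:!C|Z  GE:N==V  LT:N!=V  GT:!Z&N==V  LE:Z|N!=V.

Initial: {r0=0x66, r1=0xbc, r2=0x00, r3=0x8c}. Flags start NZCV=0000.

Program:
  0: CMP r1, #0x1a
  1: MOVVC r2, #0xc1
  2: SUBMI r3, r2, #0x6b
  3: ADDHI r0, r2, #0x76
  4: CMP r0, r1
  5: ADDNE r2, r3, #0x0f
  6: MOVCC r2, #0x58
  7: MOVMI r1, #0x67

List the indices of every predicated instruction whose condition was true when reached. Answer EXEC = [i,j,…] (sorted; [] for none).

0: ✓ CMP  NZCV=1010
1: ✓ MOVVC  r2←0xc1
2: ✓ SUBMI  r3←0x56
3: ✓ ADDHI  r0←0x37
4: ✓ CMP  NZCV=0000
5: ✓ ADDNE  r2←0x65
6: ✓ MOVCC  r2←0x58
7: · MOVMI

EXEC = [1,2,3,5,6]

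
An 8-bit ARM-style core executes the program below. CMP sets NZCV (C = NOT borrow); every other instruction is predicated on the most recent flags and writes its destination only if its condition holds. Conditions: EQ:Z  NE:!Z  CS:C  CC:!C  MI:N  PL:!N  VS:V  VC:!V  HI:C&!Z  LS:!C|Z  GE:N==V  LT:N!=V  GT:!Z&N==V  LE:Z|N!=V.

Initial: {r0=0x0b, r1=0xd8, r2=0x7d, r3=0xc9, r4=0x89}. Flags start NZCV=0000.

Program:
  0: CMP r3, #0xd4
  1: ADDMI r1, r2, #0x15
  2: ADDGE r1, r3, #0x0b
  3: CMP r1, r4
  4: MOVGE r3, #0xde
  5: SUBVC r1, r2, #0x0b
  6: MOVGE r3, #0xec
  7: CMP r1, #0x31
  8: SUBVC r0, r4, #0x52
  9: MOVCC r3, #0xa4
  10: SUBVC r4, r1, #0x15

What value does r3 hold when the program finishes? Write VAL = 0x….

VAL = 0xec

[0] flags=1000 → (cmp)
[1] flags=1000 MI?T → r1=0x92
[2] flags=1000 GE?F → skip
[3] flags=0010 → (cmp)
[4] flags=0010 GE?T → r3=0xde
[5] flags=0010 VC?T → r1=0x72
[6] flags=0010 GE?T → r3=0xec
[7] flags=0010 → (cmp)
[8] flags=0010 VC?T → r0=0x37
[9] flags=0010 CC?F → skip
[10] flags=0010 VC?T → r4=0x5d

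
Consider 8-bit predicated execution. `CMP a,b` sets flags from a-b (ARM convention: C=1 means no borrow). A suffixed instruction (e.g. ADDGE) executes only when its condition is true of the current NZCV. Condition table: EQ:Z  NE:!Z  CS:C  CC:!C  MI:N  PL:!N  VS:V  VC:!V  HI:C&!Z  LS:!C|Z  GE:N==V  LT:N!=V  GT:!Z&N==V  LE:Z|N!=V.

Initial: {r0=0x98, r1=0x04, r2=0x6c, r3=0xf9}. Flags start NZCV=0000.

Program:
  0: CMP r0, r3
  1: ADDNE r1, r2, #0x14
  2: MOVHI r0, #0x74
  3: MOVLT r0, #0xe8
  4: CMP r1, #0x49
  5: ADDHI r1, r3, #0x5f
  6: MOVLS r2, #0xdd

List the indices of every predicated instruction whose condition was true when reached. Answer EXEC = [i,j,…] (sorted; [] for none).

EXEC = [1,3,5]

[0] flags=1000 → (cmp)
[1] flags=1000 NE?T → r1=0x80
[2] flags=1000 HI?F → skip
[3] flags=1000 LT?T → r0=0xe8
[4] flags=0011 → (cmp)
[5] flags=0011 HI?T → r1=0x58
[6] flags=0011 LS?F → skip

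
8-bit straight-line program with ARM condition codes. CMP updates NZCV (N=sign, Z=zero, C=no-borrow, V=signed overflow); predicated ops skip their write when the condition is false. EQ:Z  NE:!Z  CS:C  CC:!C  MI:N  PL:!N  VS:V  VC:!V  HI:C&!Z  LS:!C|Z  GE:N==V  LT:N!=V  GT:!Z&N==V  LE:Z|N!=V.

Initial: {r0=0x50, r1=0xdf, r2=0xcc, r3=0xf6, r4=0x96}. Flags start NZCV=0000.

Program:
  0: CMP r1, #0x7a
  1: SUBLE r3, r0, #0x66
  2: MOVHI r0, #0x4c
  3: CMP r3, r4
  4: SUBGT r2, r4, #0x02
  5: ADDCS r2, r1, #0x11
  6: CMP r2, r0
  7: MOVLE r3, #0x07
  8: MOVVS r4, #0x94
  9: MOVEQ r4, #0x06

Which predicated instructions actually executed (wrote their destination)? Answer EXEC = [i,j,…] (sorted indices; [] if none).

[0] flags=0011 → (cmp)
[1] flags=0011 LE?T → r3=0xea
[2] flags=0011 HI?T → r0=0x4c
[3] flags=0010 → (cmp)
[4] flags=0010 GT?T → r2=0x94
[5] flags=0010 CS?T → r2=0xf0
[6] flags=1010 → (cmp)
[7] flags=1010 LE?T → r3=0x07
[8] flags=1010 VS?F → skip
[9] flags=1010 EQ?F → skip

EXEC = [1,2,4,5,7]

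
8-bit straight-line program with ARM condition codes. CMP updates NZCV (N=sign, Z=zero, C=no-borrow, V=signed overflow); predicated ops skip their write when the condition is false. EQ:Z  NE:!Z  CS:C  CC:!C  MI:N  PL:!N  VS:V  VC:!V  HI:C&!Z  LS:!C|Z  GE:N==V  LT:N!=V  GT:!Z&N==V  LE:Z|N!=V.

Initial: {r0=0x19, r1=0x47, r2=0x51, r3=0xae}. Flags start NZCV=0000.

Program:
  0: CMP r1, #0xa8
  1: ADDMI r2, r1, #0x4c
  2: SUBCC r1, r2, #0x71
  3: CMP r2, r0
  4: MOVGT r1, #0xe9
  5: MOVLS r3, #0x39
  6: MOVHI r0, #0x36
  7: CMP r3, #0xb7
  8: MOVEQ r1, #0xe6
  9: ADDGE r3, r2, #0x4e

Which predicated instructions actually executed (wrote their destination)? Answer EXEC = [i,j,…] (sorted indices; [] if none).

EXEC = [1,2,6]

0: ✓ CMP  NZCV=1001
1: ✓ ADDMI  r2←0x93
2: ✓ SUBCC  r1←0x22
3: ✓ CMP  NZCV=0011
4: · MOVGT
5: · MOVLS
6: ✓ MOVHI  r0←0x36
7: ✓ CMP  NZCV=1000
8: · MOVEQ
9: · ADDGE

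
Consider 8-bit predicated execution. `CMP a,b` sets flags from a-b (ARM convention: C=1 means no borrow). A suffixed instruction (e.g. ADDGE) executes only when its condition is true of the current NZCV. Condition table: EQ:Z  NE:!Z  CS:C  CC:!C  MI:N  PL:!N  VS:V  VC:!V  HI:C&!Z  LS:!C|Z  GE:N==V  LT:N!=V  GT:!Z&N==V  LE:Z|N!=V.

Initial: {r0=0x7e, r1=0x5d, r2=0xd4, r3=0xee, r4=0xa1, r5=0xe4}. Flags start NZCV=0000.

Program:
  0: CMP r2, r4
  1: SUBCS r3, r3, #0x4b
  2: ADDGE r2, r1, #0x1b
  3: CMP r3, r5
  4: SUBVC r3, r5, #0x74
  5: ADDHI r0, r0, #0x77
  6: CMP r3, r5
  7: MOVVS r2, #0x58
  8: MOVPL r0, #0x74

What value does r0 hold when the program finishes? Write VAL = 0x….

VAL = 0x7e

[0] flags=0010 → (cmp)
[1] flags=0010 CS?T → r3=0xa3
[2] flags=0010 GE?T → r2=0x78
[3] flags=1000 → (cmp)
[4] flags=1000 VC?T → r3=0x70
[5] flags=1000 HI?F → skip
[6] flags=1001 → (cmp)
[7] flags=1001 VS?T → r2=0x58
[8] flags=1001 PL?F → skip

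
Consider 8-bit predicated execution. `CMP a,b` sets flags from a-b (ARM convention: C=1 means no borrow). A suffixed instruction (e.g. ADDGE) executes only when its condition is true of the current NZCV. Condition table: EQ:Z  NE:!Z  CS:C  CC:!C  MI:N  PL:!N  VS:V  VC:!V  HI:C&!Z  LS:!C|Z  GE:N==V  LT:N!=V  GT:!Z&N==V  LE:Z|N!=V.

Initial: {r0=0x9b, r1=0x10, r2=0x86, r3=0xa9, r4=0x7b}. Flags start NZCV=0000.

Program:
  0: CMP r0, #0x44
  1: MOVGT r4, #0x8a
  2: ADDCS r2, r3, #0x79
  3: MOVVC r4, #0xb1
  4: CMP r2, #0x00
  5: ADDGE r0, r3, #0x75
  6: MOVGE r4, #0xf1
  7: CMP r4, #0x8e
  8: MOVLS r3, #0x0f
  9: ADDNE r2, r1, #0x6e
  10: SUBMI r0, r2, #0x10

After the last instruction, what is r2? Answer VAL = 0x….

VAL = 0x7e

[0] flags=0011 → (cmp)
[1] flags=0011 GT?F → skip
[2] flags=0011 CS?T → r2=0x22
[3] flags=0011 VC?F → skip
[4] flags=0010 → (cmp)
[5] flags=0010 GE?T → r0=0x1e
[6] flags=0010 GE?T → r4=0xf1
[7] flags=0010 → (cmp)
[8] flags=0010 LS?F → skip
[9] flags=0010 NE?T → r2=0x7e
[10] flags=0010 MI?F → skip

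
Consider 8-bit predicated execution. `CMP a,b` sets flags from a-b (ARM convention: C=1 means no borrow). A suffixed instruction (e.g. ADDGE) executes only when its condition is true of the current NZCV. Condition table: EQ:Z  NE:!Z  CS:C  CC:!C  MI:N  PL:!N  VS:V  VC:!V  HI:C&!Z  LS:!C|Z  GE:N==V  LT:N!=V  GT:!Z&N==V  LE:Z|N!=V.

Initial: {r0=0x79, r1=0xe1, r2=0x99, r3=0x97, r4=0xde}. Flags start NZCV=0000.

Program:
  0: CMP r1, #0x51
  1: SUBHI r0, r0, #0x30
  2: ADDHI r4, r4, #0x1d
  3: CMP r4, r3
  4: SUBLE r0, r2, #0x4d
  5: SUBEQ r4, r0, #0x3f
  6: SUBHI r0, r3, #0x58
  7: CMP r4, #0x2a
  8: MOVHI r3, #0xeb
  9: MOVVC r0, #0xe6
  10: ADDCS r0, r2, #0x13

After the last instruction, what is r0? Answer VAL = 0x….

VAL = 0xac

[0] flags=1010 → (cmp)
[1] flags=1010 HI?T → r0=0x49
[2] flags=1010 HI?T → r4=0xfb
[3] flags=0010 → (cmp)
[4] flags=0010 LE?F → skip
[5] flags=0010 EQ?F → skip
[6] flags=0010 HI?T → r0=0x3f
[7] flags=1010 → (cmp)
[8] flags=1010 HI?T → r3=0xeb
[9] flags=1010 VC?T → r0=0xe6
[10] flags=1010 CS?T → r0=0xac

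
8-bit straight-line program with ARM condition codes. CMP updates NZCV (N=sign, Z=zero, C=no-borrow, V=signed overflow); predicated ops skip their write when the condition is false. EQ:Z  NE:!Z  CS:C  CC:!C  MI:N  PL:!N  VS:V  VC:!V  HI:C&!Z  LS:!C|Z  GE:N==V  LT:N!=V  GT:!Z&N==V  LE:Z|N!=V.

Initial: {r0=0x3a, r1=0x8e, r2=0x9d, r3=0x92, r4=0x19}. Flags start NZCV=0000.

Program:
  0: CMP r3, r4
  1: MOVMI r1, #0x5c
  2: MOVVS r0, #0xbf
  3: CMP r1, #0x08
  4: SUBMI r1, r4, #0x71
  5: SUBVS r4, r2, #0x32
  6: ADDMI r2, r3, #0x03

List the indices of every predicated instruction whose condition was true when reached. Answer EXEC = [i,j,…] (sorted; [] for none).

[0] flags=0011 → (cmp)
[1] flags=0011 MI?F → skip
[2] flags=0011 VS?T → r0=0xbf
[3] flags=1010 → (cmp)
[4] flags=1010 MI?T → r1=0xa8
[5] flags=1010 VS?F → skip
[6] flags=1010 MI?T → r2=0x95

EXEC = [2,4,6]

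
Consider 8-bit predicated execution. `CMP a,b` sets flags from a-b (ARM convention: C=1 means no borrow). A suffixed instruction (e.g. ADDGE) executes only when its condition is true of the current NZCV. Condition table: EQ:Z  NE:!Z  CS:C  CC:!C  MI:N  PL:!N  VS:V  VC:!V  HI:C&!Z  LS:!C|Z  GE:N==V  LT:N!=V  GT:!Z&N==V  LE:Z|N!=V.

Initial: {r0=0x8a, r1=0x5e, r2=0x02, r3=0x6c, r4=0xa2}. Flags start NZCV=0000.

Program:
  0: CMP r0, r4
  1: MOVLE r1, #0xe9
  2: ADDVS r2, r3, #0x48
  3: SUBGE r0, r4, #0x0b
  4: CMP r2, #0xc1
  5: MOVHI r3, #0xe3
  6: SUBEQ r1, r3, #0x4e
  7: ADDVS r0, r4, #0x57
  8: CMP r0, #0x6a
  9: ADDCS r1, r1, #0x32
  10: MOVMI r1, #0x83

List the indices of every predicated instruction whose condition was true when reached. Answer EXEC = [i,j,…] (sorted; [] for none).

EXEC = [1,9]

0: ✓ CMP  NZCV=1000
1: ✓ MOVLE  r1←0xe9
2: · ADDVS
3: · SUBGE
4: ✓ CMP  NZCV=0000
5: · MOVHI
6: · SUBEQ
7: · ADDVS
8: ✓ CMP  NZCV=0011
9: ✓ ADDCS  r1←0x1b
10: · MOVMI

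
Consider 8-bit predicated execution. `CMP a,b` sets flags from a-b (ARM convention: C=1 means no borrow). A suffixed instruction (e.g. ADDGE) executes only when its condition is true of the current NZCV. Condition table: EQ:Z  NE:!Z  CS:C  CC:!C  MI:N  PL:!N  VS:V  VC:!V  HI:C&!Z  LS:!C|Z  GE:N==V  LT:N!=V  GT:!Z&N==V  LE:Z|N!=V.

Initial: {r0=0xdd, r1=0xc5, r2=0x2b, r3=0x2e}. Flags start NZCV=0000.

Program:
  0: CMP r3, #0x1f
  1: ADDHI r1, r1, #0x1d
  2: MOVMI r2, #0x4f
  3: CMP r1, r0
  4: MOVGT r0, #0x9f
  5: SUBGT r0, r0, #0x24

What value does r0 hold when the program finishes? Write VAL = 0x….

0: ✓ CMP  NZCV=0010
1: ✓ ADDHI  r1←0xe2
2: · MOVMI
3: ✓ CMP  NZCV=0010
4: ✓ MOVGT  r0←0x9f
5: ✓ SUBGT  r0←0x7b

VAL = 0x7b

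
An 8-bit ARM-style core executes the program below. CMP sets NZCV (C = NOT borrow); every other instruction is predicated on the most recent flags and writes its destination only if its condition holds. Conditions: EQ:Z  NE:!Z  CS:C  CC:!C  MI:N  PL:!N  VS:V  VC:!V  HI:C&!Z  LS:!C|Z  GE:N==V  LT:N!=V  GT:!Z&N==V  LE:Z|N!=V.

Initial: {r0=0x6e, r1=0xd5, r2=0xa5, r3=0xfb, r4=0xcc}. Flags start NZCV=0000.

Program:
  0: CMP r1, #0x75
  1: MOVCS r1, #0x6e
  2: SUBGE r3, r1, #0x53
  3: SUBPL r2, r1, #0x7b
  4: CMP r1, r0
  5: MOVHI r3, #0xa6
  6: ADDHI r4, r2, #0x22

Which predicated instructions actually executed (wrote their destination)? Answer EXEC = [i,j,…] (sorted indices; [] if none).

EXEC = [1,3]

[0] flags=0011 → (cmp)
[1] flags=0011 CS?T → r1=0x6e
[2] flags=0011 GE?F → skip
[3] flags=0011 PL?T → r2=0xf3
[4] flags=0110 → (cmp)
[5] flags=0110 HI?F → skip
[6] flags=0110 HI?F → skip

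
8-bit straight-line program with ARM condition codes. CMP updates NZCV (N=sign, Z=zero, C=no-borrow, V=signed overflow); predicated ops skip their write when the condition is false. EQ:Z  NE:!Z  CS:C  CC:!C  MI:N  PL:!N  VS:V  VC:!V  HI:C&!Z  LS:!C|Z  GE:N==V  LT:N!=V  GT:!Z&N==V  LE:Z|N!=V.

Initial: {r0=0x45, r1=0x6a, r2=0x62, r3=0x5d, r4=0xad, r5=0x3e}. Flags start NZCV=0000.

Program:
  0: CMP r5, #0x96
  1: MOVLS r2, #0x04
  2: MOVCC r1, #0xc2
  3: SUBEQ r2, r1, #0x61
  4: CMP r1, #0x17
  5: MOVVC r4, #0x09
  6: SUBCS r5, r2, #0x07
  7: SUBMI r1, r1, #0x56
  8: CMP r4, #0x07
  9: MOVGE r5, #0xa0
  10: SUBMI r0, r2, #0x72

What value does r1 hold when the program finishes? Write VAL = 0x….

VAL = 0x6c

[0] flags=1001 → (cmp)
[1] flags=1001 LS?T → r2=0x04
[2] flags=1001 CC?T → r1=0xc2
[3] flags=1001 EQ?F → skip
[4] flags=1010 → (cmp)
[5] flags=1010 VC?T → r4=0x09
[6] flags=1010 CS?T → r5=0xfd
[7] flags=1010 MI?T → r1=0x6c
[8] flags=0010 → (cmp)
[9] flags=0010 GE?T → r5=0xa0
[10] flags=0010 MI?F → skip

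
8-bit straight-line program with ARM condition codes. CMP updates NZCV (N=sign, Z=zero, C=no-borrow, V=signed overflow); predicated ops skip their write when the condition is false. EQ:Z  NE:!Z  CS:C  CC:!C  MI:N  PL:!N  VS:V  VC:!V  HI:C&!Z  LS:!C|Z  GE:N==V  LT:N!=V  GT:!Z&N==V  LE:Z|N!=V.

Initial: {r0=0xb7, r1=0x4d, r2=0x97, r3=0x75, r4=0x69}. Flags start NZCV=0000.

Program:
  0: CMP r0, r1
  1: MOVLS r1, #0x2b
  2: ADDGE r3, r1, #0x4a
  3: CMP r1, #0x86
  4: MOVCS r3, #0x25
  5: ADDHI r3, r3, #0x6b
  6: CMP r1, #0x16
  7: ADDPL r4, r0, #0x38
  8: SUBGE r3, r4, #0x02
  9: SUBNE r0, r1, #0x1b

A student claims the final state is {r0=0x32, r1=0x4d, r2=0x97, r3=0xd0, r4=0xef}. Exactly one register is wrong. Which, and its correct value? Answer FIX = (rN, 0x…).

FIX = (r3, 0xed)

0: ✓ CMP  NZCV=0011
1: · MOVLS
2: · ADDGE
3: ✓ CMP  NZCV=1001
4: · MOVCS
5: · ADDHI
6: ✓ CMP  NZCV=0010
7: ✓ ADDPL  r4←0xef
8: ✓ SUBGE  r3←0xed
9: ✓ SUBNE  r0←0x32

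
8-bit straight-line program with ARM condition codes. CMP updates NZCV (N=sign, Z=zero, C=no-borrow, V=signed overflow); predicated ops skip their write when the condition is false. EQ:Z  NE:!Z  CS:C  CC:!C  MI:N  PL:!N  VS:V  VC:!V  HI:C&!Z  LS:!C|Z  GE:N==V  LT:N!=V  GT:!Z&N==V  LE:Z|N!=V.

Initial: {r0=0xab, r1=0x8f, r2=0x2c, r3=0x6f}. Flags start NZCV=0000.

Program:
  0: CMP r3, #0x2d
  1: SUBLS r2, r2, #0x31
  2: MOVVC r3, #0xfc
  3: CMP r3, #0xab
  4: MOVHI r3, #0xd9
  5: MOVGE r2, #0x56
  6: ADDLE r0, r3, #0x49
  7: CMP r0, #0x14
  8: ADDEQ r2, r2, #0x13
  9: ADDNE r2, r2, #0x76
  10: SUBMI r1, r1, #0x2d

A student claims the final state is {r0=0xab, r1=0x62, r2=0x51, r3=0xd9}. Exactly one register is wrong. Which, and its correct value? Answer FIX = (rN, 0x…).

FIX = (r2, 0xcc)

0: ✓ CMP  NZCV=0010
1: · SUBLS
2: ✓ MOVVC  r3←0xfc
3: ✓ CMP  NZCV=0010
4: ✓ MOVHI  r3←0xd9
5: ✓ MOVGE  r2←0x56
6: · ADDLE
7: ✓ CMP  NZCV=1010
8: · ADDEQ
9: ✓ ADDNE  r2←0xcc
10: ✓ SUBMI  r1←0x62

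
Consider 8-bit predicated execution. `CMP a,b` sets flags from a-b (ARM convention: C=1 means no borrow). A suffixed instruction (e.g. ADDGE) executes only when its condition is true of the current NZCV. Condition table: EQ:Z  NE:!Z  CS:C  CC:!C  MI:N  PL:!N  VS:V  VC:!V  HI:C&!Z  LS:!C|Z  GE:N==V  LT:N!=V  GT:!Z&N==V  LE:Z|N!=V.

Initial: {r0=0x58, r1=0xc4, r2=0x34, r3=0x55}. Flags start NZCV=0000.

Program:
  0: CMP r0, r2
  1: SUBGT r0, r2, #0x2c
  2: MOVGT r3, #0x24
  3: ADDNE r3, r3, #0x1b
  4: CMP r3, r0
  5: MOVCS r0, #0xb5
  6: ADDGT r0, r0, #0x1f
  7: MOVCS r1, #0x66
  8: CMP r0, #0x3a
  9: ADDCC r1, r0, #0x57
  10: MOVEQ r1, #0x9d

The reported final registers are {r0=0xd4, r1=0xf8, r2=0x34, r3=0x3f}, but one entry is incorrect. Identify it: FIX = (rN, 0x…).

[0] flags=0010 → (cmp)
[1] flags=0010 GT?T → r0=0x08
[2] flags=0010 GT?T → r3=0x24
[3] flags=0010 NE?T → r3=0x3f
[4] flags=0010 → (cmp)
[5] flags=0010 CS?T → r0=0xb5
[6] flags=0010 GT?T → r0=0xd4
[7] flags=0010 CS?T → r1=0x66
[8] flags=1010 → (cmp)
[9] flags=1010 CC?F → skip
[10] flags=1010 EQ?F → skip

FIX = (r1, 0x66)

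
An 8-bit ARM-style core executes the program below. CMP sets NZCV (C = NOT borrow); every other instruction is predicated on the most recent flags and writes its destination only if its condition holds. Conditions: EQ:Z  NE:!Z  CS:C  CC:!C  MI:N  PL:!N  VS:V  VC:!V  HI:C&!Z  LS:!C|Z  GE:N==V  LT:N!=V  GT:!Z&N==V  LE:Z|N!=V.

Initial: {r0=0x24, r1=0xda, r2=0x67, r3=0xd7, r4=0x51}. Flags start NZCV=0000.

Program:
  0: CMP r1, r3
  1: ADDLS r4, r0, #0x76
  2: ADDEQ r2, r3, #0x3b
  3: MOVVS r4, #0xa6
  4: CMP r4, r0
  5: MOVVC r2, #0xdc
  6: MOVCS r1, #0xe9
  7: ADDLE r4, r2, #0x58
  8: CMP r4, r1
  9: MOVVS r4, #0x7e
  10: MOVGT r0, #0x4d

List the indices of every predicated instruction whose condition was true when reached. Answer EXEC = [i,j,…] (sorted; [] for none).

[0] flags=0010 → (cmp)
[1] flags=0010 LS?F → skip
[2] flags=0010 EQ?F → skip
[3] flags=0010 VS?F → skip
[4] flags=0010 → (cmp)
[5] flags=0010 VC?T → r2=0xdc
[6] flags=0010 CS?T → r1=0xe9
[7] flags=0010 LE?F → skip
[8] flags=0000 → (cmp)
[9] flags=0000 VS?F → skip
[10] flags=0000 GT?T → r0=0x4d

EXEC = [5,6,10]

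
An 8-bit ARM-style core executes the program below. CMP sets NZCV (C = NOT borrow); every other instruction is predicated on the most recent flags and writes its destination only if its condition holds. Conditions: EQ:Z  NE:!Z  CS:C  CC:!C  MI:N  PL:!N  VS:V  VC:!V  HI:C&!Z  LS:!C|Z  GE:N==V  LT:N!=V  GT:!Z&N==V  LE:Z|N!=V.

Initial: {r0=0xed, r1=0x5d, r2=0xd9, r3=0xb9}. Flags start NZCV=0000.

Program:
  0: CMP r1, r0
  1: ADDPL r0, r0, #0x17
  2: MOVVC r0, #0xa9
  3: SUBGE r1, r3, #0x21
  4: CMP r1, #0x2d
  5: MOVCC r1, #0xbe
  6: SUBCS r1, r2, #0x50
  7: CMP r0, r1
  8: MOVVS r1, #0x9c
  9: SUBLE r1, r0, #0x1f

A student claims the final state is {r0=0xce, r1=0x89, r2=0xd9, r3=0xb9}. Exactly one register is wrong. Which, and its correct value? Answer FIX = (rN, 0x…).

0: ✓ CMP  NZCV=0000
1: ✓ ADDPL  r0←0x04
2: ✓ MOVVC  r0←0xa9
3: ✓ SUBGE  r1←0x98
4: ✓ CMP  NZCV=0011
5: · MOVCC
6: ✓ SUBCS  r1←0x89
7: ✓ CMP  NZCV=0010
8: · MOVVS
9: · SUBLE

FIX = (r0, 0xa9)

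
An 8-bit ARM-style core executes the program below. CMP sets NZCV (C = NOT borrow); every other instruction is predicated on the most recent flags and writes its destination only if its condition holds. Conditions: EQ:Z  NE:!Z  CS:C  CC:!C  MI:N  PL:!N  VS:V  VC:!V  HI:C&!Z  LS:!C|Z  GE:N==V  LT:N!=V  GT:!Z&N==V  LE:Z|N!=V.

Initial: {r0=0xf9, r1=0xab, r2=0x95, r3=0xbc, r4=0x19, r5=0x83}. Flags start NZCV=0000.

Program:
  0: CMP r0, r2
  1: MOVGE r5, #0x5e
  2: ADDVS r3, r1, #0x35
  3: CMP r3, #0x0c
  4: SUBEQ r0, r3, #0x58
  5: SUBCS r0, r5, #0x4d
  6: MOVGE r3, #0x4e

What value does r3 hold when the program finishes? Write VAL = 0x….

VAL = 0xbc

0: ✓ CMP  NZCV=0010
1: ✓ MOVGE  r5←0x5e
2: · ADDVS
3: ✓ CMP  NZCV=1010
4: · SUBEQ
5: ✓ SUBCS  r0←0x11
6: · MOVGE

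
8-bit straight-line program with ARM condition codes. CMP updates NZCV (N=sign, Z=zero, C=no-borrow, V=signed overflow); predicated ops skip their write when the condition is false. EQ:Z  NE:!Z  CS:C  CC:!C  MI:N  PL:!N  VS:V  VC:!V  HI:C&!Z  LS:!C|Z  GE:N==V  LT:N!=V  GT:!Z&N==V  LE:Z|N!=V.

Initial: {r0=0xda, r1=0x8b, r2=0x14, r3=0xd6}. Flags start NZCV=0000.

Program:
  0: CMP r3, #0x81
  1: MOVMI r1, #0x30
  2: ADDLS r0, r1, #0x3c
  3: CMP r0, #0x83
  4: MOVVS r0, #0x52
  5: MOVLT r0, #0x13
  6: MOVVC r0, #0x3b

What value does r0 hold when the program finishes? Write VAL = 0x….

VAL = 0x3b

0: ✓ CMP  NZCV=0010
1: · MOVMI
2: · ADDLS
3: ✓ CMP  NZCV=0010
4: · MOVVS
5: · MOVLT
6: ✓ MOVVC  r0←0x3b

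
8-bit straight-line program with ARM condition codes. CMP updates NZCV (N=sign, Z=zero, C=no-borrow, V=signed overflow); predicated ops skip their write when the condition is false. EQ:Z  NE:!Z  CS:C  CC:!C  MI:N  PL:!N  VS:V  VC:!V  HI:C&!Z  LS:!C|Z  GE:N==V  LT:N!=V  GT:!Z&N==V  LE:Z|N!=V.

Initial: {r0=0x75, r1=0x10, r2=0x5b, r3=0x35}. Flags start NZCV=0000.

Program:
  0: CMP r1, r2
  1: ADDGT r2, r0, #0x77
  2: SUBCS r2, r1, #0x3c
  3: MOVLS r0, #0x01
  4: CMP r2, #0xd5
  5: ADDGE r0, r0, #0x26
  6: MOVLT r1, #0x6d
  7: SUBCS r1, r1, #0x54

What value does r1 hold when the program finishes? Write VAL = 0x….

VAL = 0x10

[0] flags=1000 → (cmp)
[1] flags=1000 GT?F → skip
[2] flags=1000 CS?F → skip
[3] flags=1000 LS?T → r0=0x01
[4] flags=1001 → (cmp)
[5] flags=1001 GE?T → r0=0x27
[6] flags=1001 LT?F → skip
[7] flags=1001 CS?F → skip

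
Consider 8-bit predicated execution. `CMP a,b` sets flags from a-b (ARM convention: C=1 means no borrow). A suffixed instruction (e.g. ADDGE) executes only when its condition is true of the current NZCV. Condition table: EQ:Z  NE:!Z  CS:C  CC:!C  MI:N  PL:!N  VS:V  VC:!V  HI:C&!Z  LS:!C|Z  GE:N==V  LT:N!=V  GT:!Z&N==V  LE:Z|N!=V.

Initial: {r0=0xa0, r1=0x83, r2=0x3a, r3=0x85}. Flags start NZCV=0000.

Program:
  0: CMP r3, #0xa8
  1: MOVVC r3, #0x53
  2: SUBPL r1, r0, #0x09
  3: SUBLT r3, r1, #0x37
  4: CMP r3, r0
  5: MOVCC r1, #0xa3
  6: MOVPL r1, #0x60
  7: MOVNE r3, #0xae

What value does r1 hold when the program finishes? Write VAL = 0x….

VAL = 0xa3

[0] flags=1000 → (cmp)
[1] flags=1000 VC?T → r3=0x53
[2] flags=1000 PL?F → skip
[3] flags=1000 LT?T → r3=0x4c
[4] flags=1001 → (cmp)
[5] flags=1001 CC?T → r1=0xa3
[6] flags=1001 PL?F → skip
[7] flags=1001 NE?T → r3=0xae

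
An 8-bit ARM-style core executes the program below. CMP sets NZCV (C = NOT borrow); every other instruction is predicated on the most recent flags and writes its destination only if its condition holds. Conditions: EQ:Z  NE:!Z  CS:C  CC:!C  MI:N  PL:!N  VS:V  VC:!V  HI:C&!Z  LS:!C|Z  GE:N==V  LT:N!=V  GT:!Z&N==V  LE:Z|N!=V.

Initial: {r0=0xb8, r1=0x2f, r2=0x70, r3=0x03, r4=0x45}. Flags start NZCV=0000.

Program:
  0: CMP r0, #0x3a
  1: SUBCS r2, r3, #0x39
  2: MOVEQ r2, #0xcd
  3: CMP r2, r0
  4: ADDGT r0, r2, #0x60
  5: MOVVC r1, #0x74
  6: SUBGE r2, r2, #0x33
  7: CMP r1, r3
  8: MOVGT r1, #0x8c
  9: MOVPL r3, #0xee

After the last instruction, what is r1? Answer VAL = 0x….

VAL = 0x8c

0: ✓ CMP  NZCV=0011
1: ✓ SUBCS  r2←0xca
2: · MOVEQ
3: ✓ CMP  NZCV=0010
4: ✓ ADDGT  r0←0x2a
5: ✓ MOVVC  r1←0x74
6: ✓ SUBGE  r2←0x97
7: ✓ CMP  NZCV=0010
8: ✓ MOVGT  r1←0x8c
9: ✓ MOVPL  r3←0xee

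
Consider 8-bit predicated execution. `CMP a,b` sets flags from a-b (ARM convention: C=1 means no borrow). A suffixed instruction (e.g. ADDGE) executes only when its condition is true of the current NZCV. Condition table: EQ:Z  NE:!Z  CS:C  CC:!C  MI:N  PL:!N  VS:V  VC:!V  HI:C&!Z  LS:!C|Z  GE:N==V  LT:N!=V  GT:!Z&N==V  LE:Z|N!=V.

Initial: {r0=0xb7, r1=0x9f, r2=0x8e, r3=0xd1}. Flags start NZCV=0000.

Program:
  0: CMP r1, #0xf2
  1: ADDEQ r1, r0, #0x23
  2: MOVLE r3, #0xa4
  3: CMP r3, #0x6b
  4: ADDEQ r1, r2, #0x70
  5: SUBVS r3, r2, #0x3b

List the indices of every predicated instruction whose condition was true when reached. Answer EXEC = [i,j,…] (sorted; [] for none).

EXEC = [2,5]

0: ✓ CMP  NZCV=1000
1: · ADDEQ
2: ✓ MOVLE  r3←0xa4
3: ✓ CMP  NZCV=0011
4: · ADDEQ
5: ✓ SUBVS  r3←0x53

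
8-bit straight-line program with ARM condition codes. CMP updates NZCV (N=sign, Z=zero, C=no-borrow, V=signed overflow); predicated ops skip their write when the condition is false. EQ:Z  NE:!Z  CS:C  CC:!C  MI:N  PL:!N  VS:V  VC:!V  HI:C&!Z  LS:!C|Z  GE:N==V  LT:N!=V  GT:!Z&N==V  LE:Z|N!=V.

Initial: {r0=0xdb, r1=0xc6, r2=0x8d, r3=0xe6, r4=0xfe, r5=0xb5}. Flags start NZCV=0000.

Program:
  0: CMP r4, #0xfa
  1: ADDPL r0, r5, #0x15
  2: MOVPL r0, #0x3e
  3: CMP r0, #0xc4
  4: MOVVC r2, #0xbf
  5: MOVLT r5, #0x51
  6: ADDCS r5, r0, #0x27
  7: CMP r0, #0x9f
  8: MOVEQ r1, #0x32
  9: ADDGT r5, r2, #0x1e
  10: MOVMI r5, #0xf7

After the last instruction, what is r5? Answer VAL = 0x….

[0] flags=0010 → (cmp)
[1] flags=0010 PL?T → r0=0xca
[2] flags=0010 PL?T → r0=0x3e
[3] flags=0000 → (cmp)
[4] flags=0000 VC?T → r2=0xbf
[5] flags=0000 LT?F → skip
[6] flags=0000 CS?F → skip
[7] flags=1001 → (cmp)
[8] flags=1001 EQ?F → skip
[9] flags=1001 GT?T → r5=0xdd
[10] flags=1001 MI?T → r5=0xf7

VAL = 0xf7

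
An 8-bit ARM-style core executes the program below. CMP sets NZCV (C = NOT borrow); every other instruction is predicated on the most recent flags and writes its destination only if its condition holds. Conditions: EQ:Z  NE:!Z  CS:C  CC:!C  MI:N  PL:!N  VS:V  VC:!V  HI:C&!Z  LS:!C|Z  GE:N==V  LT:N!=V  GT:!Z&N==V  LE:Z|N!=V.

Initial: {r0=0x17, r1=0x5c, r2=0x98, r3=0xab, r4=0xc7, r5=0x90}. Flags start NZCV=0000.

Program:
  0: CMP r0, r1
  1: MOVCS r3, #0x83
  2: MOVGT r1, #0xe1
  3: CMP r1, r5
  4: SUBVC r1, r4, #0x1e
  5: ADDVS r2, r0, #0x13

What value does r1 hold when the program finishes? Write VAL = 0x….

0: ✓ CMP  NZCV=1000
1: · MOVCS
2: · MOVGT
3: ✓ CMP  NZCV=1001
4: · SUBVC
5: ✓ ADDVS  r2←0x2a

VAL = 0x5c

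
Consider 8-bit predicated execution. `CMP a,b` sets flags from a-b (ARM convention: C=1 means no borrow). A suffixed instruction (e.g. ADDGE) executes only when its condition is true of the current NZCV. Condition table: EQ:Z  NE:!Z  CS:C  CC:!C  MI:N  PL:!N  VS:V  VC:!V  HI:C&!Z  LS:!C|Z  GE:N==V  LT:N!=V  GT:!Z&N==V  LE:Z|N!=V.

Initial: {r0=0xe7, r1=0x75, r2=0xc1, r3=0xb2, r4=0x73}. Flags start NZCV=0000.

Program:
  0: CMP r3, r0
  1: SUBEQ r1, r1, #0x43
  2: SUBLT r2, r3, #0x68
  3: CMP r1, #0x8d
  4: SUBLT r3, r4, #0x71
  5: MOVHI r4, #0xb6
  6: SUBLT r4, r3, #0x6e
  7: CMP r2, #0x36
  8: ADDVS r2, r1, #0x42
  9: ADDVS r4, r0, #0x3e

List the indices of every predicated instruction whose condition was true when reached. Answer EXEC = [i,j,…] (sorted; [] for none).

[0] flags=1000 → (cmp)
[1] flags=1000 EQ?F → skip
[2] flags=1000 LT?T → r2=0x4a
[3] flags=1001 → (cmp)
[4] flags=1001 LT?F → skip
[5] flags=1001 HI?F → skip
[6] flags=1001 LT?F → skip
[7] flags=0010 → (cmp)
[8] flags=0010 VS?F → skip
[9] flags=0010 VS?F → skip

EXEC = [2]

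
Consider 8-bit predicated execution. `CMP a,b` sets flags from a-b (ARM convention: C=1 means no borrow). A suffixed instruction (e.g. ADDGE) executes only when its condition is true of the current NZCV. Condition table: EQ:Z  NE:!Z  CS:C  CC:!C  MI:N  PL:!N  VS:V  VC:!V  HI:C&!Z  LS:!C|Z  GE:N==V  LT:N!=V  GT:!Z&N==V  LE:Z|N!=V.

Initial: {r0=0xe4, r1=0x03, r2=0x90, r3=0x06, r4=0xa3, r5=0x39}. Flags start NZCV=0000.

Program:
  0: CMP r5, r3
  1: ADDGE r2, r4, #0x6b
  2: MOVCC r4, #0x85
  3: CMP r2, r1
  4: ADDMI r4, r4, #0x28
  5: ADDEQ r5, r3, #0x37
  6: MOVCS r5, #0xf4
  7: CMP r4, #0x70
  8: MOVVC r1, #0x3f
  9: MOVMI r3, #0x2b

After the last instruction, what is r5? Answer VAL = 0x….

VAL = 0xf4

[0] flags=0010 → (cmp)
[1] flags=0010 GE?T → r2=0x0e
[2] flags=0010 CC?F → skip
[3] flags=0010 → (cmp)
[4] flags=0010 MI?F → skip
[5] flags=0010 EQ?F → skip
[6] flags=0010 CS?T → r5=0xf4
[7] flags=0011 → (cmp)
[8] flags=0011 VC?F → skip
[9] flags=0011 MI?F → skip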